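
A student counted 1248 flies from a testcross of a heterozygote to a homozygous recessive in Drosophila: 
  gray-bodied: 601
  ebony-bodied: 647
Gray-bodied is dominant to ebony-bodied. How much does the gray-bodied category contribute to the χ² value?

0.848

A testcross of a heterozygote (Aa × aa) gives a 1:1 phenotypic ratio.
Expected counts for N = 1248 under a 1:1 ratio (total parts = 2):
  gray-bodied: 1248 × 1/2 = 624
  ebony-bodied: 1248 × 1/2 = 624
Contribution of gray-bodied: (601 − 624)² / 624 = 0.8478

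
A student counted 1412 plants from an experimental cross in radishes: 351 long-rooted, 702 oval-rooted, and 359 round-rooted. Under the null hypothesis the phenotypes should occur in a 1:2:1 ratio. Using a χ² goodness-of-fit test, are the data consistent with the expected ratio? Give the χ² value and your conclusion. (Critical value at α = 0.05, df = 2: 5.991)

0.136; consistent

Under the 1:2:1 hypothesis (Σ ratio = 4, N = 1412):
  long-rooted: 1412 × 1/4 = 353
  oval-rooted: 1412 × 2/4 = 706
  round-rooted: 1412 × 1/4 = 353
χ² = Σ (O − E)² / E
  long-rooted: (351 − 353)² / 353 = 0.0113
  oval-rooted: (702 − 706)² / 706 = 0.0227
  round-rooted: (359 − 353)² / 353 = 0.1020
χ² = 0.0113 + 0.0227 + 0.1020 = 0.136
Degrees of freedom = 3 − 1 = 2; critical value at α = 0.05 is 5.991.
Since 0.136 < 5.991, we fail to reject the null hypothesis — the data are consistent with the 1:2:1 ratio.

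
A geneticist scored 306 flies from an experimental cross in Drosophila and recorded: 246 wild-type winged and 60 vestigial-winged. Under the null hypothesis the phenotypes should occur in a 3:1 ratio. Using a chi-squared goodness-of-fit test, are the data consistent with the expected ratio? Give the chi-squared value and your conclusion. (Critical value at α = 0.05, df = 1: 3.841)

4.745; not consistent

The 3:1 ratio has 4 parts, so with N = 306 the expected counts are:
  wild-type winged: 306 × 3/4 = 229.5
  vestigial-winged: 306 × 1/4 = 76.5
χ² = Σ (O − E)² / E
  wild-type winged: (246 − 229.5)² / 229.5 = 1.1863
  vestigial-winged: (60 − 76.5)² / 76.5 = 3.5588
χ² = 1.1863 + 3.5588 = 4.7451 ≈ 4.745
Degrees of freedom = 2 − 1 = 1; critical value at α = 0.05 is 3.841.
Since 4.745 > 3.841, we reject the null hypothesis — the data do not fit the 3:1 ratio.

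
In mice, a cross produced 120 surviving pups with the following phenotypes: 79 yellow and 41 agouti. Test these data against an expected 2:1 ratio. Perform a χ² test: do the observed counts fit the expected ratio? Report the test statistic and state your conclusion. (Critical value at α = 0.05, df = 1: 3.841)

0.038; consistent

Under the 2:1 hypothesis (Σ ratio = 3, N = 120):
  yellow: 120 × 2/3 = 80
  agouti: 120 × 1/3 = 40
χ² = Σ (O − E)² / E
  yellow: (79 − 80)² / 80 = 0.0125
  agouti: (41 − 40)² / 40 = 0.0250
χ² = 0.0125 + 0.0250 = 0.0375 ≈ 0.038
Degrees of freedom = 2 − 1 = 1; critical value at α = 0.05 is 3.841.
Since 0.038 < 3.841, we fail to reject the null hypothesis — the data are consistent with the 2:1 ratio.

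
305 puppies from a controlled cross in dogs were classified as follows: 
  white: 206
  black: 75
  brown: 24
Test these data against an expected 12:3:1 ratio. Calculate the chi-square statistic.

9.090

Under the 12:3:1 hypothesis (Σ ratio = 16, N = 305):
  white: 305 × 12/16 = 228.75
  black: 305 × 3/16 = 57.1875
  brown: 305 × 1/16 = 19.0625
χ² = Σ (O − E)² / E
  white: (206 − 228.75)² / 228.75 = 2.2626
  black: (75 − 57.1875)² / 57.1875 = 5.5482
  brown: (24 − 19.0625)² / 19.0625 = 1.2789
χ² = 2.2626 + 5.5482 + 1.2789 = 9.0897 ≈ 9.090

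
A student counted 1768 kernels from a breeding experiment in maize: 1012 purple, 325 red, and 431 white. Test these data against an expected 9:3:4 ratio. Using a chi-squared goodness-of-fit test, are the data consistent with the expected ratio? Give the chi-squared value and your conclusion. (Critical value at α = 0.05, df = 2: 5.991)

Under the 9:3:4 hypothesis (Σ ratio = 16, N = 1768):
  purple: 1768 × 9/16 = 994.5
  red: 1768 × 3/16 = 331.5
  white: 1768 × 4/16 = 442
χ² = Σ (O − E)² / E
  purple: (1012 − 994.5)² / 994.5 = 0.3079
  red: (325 − 331.5)² / 331.5 = 0.1275
  white: (431 − 442)² / 442 = 0.2738
χ² = 0.3079 + 0.1275 + 0.2738 = 0.7092 ≈ 0.709
Degrees of freedom = 3 − 1 = 2; critical value at α = 0.05 is 5.991.
Since 0.709 < 5.991, we fail to reject the null hypothesis — the data are consistent with the 9:3:4 ratio.

0.709; consistent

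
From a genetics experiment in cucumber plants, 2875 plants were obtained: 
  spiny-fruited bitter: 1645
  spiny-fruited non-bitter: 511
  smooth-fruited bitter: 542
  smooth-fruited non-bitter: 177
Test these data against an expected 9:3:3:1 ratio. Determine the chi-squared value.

1.995

Expected counts for N = 2875 under a 9:3:3:1 ratio (total parts = 16):
  spiny-fruited bitter: 2875 × 9/16 = 1617.1875
  spiny-fruited non-bitter: 2875 × 3/16 = 539.0625
  smooth-fruited bitter: 2875 × 3/16 = 539.0625
  smooth-fruited non-bitter: 2875 × 1/16 = 179.6875
χ² = Σ (O − E)² / E
  spiny-fruited bitter: (1645 − 1617.1875)² / 1617.1875 = 0.4783
  spiny-fruited non-bitter: (511 − 539.0625)² / 539.0625 = 1.4609
  smooth-fruited bitter: (542 − 539.0625)² / 539.0625 = 0.0160
  smooth-fruited non-bitter: (177 − 179.6875)² / 179.6875 = 0.0402
χ² = 0.4783 + 1.4609 + 0.0160 + 0.0402 = 1.9954 ≈ 1.995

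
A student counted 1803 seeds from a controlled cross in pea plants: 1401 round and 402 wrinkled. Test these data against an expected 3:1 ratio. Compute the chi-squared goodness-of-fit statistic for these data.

The 3:1 ratio has 4 parts, so with N = 1803 the expected counts are:
  round: 1803 × 3/4 = 1352.25
  wrinkled: 1803 × 1/4 = 450.75
χ² = Σ (O − E)² / E
  round: (1401 − 1352.25)² / 1352.25 = 1.7575
  wrinkled: (402 − 450.75)² / 450.75 = 5.2725
χ² = 1.7575 + 5.2725 = 7.030

7.030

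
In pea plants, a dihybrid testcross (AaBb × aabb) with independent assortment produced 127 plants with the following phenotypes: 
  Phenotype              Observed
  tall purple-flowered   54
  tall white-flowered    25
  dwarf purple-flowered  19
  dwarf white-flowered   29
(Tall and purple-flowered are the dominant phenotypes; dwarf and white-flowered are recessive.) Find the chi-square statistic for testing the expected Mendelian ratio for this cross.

A dihybrid testcross with independent assortment gives a 1:1:1:1 ratio.
Under the 1:1:1:1 hypothesis (Σ ratio = 4, N = 127):
  tall purple-flowered: 127 × 1/4 = 31.75
  tall white-flowered: 127 × 1/4 = 31.75
  dwarf purple-flowered: 127 × 1/4 = 31.75
  dwarf white-flowered: 127 × 1/4 = 31.75
χ² = Σ (O − E)² / E
  tall purple-flowered: (54 − 31.75)² / 31.75 = 15.5925
  tall white-flowered: (25 − 31.75)² / 31.75 = 1.4350
  dwarf purple-flowered: (19 − 31.75)² / 31.75 = 5.1201
  dwarf white-flowered: (29 − 31.75)² / 31.75 = 0.2382
χ² = 15.5925 + 1.4350 + 5.1201 + 0.2382 = 22.3858 ≈ 22.386

22.386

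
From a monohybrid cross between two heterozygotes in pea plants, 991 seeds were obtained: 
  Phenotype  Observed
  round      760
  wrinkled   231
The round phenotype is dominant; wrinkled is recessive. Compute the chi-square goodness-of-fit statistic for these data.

For a monohybrid cross between heterozygotes with complete dominance, the expected phenotypic ratio is 3:1.
Total ratio parts = 4. Expected numbers out of 991:
  round: 991 × 3/4 = 743.25
  wrinkled: 991 × 1/4 = 247.75
χ² = Σ (O − E)² / E
  round: (760 − 743.25)² / 743.25 = 0.3775
  wrinkled: (231 − 247.75)² / 247.75 = 1.1324
χ² = 0.3775 + 1.1324 = 1.5099 ≈ 1.510

1.510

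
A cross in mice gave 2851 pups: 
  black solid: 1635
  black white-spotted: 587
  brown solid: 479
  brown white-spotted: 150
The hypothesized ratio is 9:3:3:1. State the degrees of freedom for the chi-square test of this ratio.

3

A goodness-of-fit test with 4 phenotype classes has df = 4 − 1 = 3.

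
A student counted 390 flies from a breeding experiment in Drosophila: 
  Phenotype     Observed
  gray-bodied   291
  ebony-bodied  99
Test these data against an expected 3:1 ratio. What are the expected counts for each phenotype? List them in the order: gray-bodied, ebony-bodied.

292.5, 97.5

Total ratio parts = 4. Expected numbers out of 390:
  gray-bodied: 390 × 3/4 = 292.5
  ebony-bodied: 390 × 1/4 = 97.5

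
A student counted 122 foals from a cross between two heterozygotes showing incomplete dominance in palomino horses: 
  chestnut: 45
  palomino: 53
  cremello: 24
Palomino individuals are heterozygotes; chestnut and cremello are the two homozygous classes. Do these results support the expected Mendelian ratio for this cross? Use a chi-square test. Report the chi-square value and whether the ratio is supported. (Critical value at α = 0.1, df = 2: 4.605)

9.328; not consistent

With incomplete dominance, a heterozygote × heterozygote cross gives a 1:2:1 phenotypic ratio.
Expected counts for N = 122 under a 1:2:1 ratio (total parts = 4):
  chestnut: 122 × 1/4 = 30.5
  palomino: 122 × 2/4 = 61
  cremello: 122 × 1/4 = 30.5
χ² = Σ (O − E)² / E
  chestnut: (45 − 30.5)² / 30.5 = 6.8934
  palomino: (53 − 61)² / 61 = 1.0492
  cremello: (24 − 30.5)² / 30.5 = 1.3852
χ² = 6.8934 + 1.0492 + 1.3852 = 9.3278 ≈ 9.328
Degrees of freedom = 3 − 1 = 2; critical value at α = 0.1 is 4.605.
Since 9.328 > 4.605, we reject the null hypothesis — the data do not fit the 1:2:1 ratio.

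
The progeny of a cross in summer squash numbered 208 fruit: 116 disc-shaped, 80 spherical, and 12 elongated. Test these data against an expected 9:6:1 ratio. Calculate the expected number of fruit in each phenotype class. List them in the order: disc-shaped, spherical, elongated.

117, 78, 13

Under the 9:6:1 hypothesis (Σ ratio = 16, N = 208):
  disc-shaped: 208 × 9/16 = 117
  spherical: 208 × 6/16 = 78
  elongated: 208 × 1/16 = 13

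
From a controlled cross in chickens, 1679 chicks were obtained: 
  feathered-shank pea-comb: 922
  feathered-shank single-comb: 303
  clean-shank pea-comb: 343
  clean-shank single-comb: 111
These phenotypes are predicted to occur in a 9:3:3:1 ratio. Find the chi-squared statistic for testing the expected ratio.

3.850

Total ratio parts = 16. Expected numbers out of 1679:
  feathered-shank pea-comb: 1679 × 9/16 = 944.4375
  feathered-shank single-comb: 1679 × 3/16 = 314.8125
  clean-shank pea-comb: 1679 × 3/16 = 314.8125
  clean-shank single-comb: 1679 × 1/16 = 104.9375
χ² = Σ (O − E)² / E
  feathered-shank pea-comb: (922 − 944.4375)² / 944.4375 = 0.5331
  feathered-shank single-comb: (303 − 314.8125)² / 314.8125 = 0.4432
  clean-shank pea-comb: (343 − 314.8125)² / 314.8125 = 2.5238
  clean-shank single-comb: (111 − 104.9375)² / 104.9375 = 0.3502
χ² = 0.5331 + 0.4432 + 2.5238 + 0.3502 = 3.8503 ≈ 3.850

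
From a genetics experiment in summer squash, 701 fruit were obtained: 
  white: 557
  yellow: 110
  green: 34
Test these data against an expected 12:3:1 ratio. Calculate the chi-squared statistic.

Total ratio parts = 16. Expected numbers out of 701:
  white: 701 × 12/16 = 525.75
  yellow: 701 × 3/16 = 131.4375
  green: 701 × 1/16 = 43.8125
χ² = Σ (O − E)² / E
  white: (557 − 525.75)² / 525.75 = 1.8575
  yellow: (110 − 131.4375)² / 131.4375 = 3.4965
  green: (34 − 43.8125)² / 43.8125 = 2.1977
χ² = 1.8575 + 3.4965 + 2.1977 = 7.5517 ≈ 7.552

7.552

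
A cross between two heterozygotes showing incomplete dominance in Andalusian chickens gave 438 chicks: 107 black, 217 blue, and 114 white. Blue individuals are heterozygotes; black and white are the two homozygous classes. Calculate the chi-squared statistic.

0.260

With incomplete dominance, a heterozygote × heterozygote cross gives a 1:2:1 phenotypic ratio.
Expected counts for N = 438 under a 1:2:1 ratio (total parts = 4):
  black: 438 × 1/4 = 109.5
  blue: 438 × 2/4 = 219
  white: 438 × 1/4 = 109.5
χ² = Σ (O − E)² / E
  black: (107 − 109.5)² / 109.5 = 0.0571
  blue: (217 − 219)² / 219 = 0.0183
  white: (114 − 109.5)² / 109.5 = 0.1849
χ² = 0.0571 + 0.0183 + 0.1849 = 0.2603 ≈ 0.260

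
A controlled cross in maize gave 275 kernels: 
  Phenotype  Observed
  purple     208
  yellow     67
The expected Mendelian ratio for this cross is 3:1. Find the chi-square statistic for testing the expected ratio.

Total ratio parts = 4. Expected numbers out of 275:
  purple: 275 × 3/4 = 206.25
  yellow: 275 × 1/4 = 68.75
χ² = Σ (O − E)² / E
  purple: (208 − 206.25)² / 206.25 = 0.0148
  yellow: (67 − 68.75)² / 68.75 = 0.0445
χ² = 0.0148 + 0.0445 = 0.0593 ≈ 0.059

0.059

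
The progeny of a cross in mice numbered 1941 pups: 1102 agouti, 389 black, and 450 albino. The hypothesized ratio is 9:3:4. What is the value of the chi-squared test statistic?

4.382

Total ratio parts = 16. Expected numbers out of 1941:
  agouti: 1941 × 9/16 = 1091.8125
  black: 1941 × 3/16 = 363.9375
  albino: 1941 × 4/16 = 485.25
χ² = Σ (O − E)² / E
  agouti: (1102 − 1091.8125)² / 1091.8125 = 0.0951
  black: (389 − 363.9375)² / 363.9375 = 1.7259
  albino: (450 − 485.25)² / 485.25 = 2.5607
χ² = 0.0951 + 1.7259 + 2.5607 = 4.3817 ≈ 4.382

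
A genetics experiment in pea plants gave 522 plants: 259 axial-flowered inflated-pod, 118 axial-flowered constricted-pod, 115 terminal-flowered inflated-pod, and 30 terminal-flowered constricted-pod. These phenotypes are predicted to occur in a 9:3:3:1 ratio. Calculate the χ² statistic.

11.429

Expected counts for N = 522 under a 9:3:3:1 ratio (total parts = 16):
  axial-flowered inflated-pod: 522 × 9/16 = 293.625
  axial-flowered constricted-pod: 522 × 3/16 = 97.875
  terminal-flowered inflated-pod: 522 × 3/16 = 97.875
  terminal-flowered constricted-pod: 522 × 1/16 = 32.625
χ² = Σ (O − E)² / E
  axial-flowered inflated-pod: (259 − 293.625)² / 293.625 = 4.0831
  axial-flowered constricted-pod: (118 − 97.875)² / 97.875 = 4.1381
  terminal-flowered inflated-pod: (115 − 97.875)² / 97.875 = 2.9963
  terminal-flowered constricted-pod: (30 − 32.625)² / 32.625 = 0.2112
χ² = 4.0831 + 4.1381 + 2.9963 + 0.2112 = 11.4287 ≈ 11.429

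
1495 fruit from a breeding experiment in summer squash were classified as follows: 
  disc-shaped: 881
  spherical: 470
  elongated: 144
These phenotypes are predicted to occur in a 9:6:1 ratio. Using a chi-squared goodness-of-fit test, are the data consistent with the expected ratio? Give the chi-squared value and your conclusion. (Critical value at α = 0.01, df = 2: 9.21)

43.919; not consistent

Total ratio parts = 16. Expected numbers out of 1495:
  disc-shaped: 1495 × 9/16 = 840.9375
  spherical: 1495 × 6/16 = 560.625
  elongated: 1495 × 1/16 = 93.4375
χ² = Σ (O − E)² / E
  disc-shaped: (881 − 840.9375)² / 840.9375 = 1.9086
  spherical: (470 − 560.625)² / 560.625 = 14.6495
  elongated: (144 − 93.4375)² / 93.4375 = 27.3612
χ² = 1.9086 + 14.6495 + 27.3612 = 43.9193 ≈ 43.919
Degrees of freedom = 3 − 1 = 2; critical value at α = 0.01 is 9.21.
Since 43.919 > 9.21, we reject the null hypothesis — the data do not fit the 9:6:1 ratio.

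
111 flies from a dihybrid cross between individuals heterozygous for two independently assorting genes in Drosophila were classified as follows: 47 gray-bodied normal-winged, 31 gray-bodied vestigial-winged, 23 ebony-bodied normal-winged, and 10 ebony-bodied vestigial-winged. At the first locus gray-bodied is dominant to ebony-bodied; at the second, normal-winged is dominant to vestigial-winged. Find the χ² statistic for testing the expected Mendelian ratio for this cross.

10.385

A dihybrid F₂ with independent assortment and complete dominance at both loci gives a 9:3:3:1 phenotypic ratio.
Total ratio parts = 16. Expected numbers out of 111:
  gray-bodied normal-winged: 111 × 9/16 = 62.4375
  gray-bodied vestigial-winged: 111 × 3/16 = 20.8125
  ebony-bodied normal-winged: 111 × 3/16 = 20.8125
  ebony-bodied vestigial-winged: 111 × 1/16 = 6.9375
χ² = Σ (O − E)² / E
  gray-bodied normal-winged: (47 − 62.4375)² / 62.4375 = 3.8169
  gray-bodied vestigial-winged: (31 − 20.8125)² / 20.8125 = 4.9867
  ebony-bodied normal-winged: (23 − 20.8125)² / 20.8125 = 0.2299
  ebony-bodied vestigial-winged: (10 − 6.9375)² / 6.9375 = 1.3519
χ² = 3.8169 + 4.9867 + 0.2299 + 1.3519 = 10.3854 ≈ 10.385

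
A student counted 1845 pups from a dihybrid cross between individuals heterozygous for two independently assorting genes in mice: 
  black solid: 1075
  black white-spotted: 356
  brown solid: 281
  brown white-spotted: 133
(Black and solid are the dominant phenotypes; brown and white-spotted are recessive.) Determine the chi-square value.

16.528

A dihybrid F₂ with independent assortment and complete dominance at both loci gives a 9:3:3:1 phenotypic ratio.
The 9:3:3:1 ratio has 16 parts, so with N = 1845 the expected counts are:
  black solid: 1845 × 9/16 = 1037.8125
  black white-spotted: 1845 × 3/16 = 345.9375
  brown solid: 1845 × 3/16 = 345.9375
  brown white-spotted: 1845 × 1/16 = 115.3125
χ² = Σ (O − E)² / E
  black solid: (1075 − 1037.8125)² / 1037.8125 = 1.3325
  black white-spotted: (356 − 345.9375)² / 345.9375 = 0.2927
  brown solid: (281 − 345.9375)² / 345.9375 = 12.1897
  brown white-spotted: (133 − 115.3125)² / 115.3125 = 2.7130
χ² = 1.3325 + 0.2927 + 12.1897 + 2.7130 = 16.5279 ≈ 16.528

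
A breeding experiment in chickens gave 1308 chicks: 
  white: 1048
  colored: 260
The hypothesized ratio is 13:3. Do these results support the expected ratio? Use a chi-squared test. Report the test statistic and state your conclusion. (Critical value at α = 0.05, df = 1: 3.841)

1.092; consistent

The 13:3 ratio has 16 parts, so with N = 1308 the expected counts are:
  white: 1308 × 13/16 = 1062.75
  colored: 1308 × 3/16 = 245.25
χ² = Σ (O − E)² / E
  white: (1048 − 1062.75)² / 1062.75 = 0.2047
  colored: (260 − 245.25)² / 245.25 = 0.8871
χ² = 0.2047 + 0.8871 = 1.0918 ≈ 1.092
Degrees of freedom = 2 − 1 = 1; critical value at α = 0.05 is 3.841.
Since 1.092 < 3.841, we fail to reject the null hypothesis — the data are consistent with the 13:3 ratio.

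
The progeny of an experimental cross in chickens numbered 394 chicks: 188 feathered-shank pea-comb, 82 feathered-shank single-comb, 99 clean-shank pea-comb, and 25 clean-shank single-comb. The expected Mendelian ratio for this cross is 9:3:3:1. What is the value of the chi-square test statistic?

14.546

Expected counts for N = 394 under a 9:3:3:1 ratio (total parts = 16):
  feathered-shank pea-comb: 394 × 9/16 = 221.625
  feathered-shank single-comb: 394 × 3/16 = 73.875
  clean-shank pea-comb: 394 × 3/16 = 73.875
  clean-shank single-comb: 394 × 1/16 = 24.625
χ² = Σ (O − E)² / E
  feathered-shank pea-comb: (188 − 221.625)² / 221.625 = 5.1016
  feathered-shank single-comb: (82 − 73.875)² / 73.875 = 0.8936
  clean-shank pea-comb: (99 − 73.875)² / 73.875 = 8.5451
  clean-shank single-comb: (25 − 24.625)² / 24.625 = 0.0057
χ² = 5.1016 + 0.8936 + 8.5451 + 0.0057 = 14.546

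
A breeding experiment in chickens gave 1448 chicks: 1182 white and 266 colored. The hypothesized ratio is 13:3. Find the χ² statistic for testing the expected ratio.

0.137

Total ratio parts = 16. Expected numbers out of 1448:
  white: 1448 × 13/16 = 1176.5
  colored: 1448 × 3/16 = 271.5
χ² = Σ (O − E)² / E
  white: (1182 − 1176.5)² / 1176.5 = 0.0257
  colored: (266 − 271.5)² / 271.5 = 0.1114
χ² = 0.0257 + 0.1114 = 0.1371 ≈ 0.137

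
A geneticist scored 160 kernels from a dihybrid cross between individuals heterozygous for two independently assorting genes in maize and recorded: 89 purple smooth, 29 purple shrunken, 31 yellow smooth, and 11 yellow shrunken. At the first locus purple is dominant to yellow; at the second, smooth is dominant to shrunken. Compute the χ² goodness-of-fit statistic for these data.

A dihybrid F₂ with independent assortment and complete dominance at both loci gives a 9:3:3:1 phenotypic ratio.
Under the 9:3:3:1 hypothesis (Σ ratio = 16, N = 160):
  purple smooth: 160 × 9/16 = 90
  purple shrunken: 160 × 3/16 = 30
  yellow smooth: 160 × 3/16 = 30
  yellow shrunken: 160 × 1/16 = 10
χ² = Σ (O − E)² / E
  purple smooth: (89 − 90)² / 90 = 0.0111
  purple shrunken: (29 − 30)² / 30 = 0.0333
  yellow smooth: (31 − 30)² / 30 = 0.0333
  yellow shrunken: (11 − 10)² / 10 = 0.1000
χ² = 0.0111 + 0.0333 + 0.0333 + 0.1000 = 0.1777 ≈ 0.178

0.178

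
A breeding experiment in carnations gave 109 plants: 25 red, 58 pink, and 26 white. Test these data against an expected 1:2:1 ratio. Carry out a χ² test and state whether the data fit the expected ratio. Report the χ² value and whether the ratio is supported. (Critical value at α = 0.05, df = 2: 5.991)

0.468; consistent

Total ratio parts = 4. Expected numbers out of 109:
  red: 109 × 1/4 = 27.25
  pink: 109 × 2/4 = 54.5
  white: 109 × 1/4 = 27.25
χ² = Σ (O − E)² / E
  red: (25 − 27.25)² / 27.25 = 0.1858
  pink: (58 − 54.5)² / 54.5 = 0.2248
  white: (26 − 27.25)² / 27.25 = 0.0573
χ² = 0.1858 + 0.2248 + 0.0573 = 0.4679 ≈ 0.468
Degrees of freedom = 3 − 1 = 2; critical value at α = 0.05 is 5.991.
Since 0.468 < 5.991, we fail to reject the null hypothesis — the data are consistent with the 1:2:1 ratio.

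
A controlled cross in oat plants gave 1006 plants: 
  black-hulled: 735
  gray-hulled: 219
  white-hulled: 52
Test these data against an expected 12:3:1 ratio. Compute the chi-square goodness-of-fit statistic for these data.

Under the 12:3:1 hypothesis (Σ ratio = 16, N = 1006):
  black-hulled: 1006 × 12/16 = 754.5
  gray-hulled: 1006 × 3/16 = 188.625
  white-hulled: 1006 × 1/16 = 62.875
χ² = Σ (O − E)² / E
  black-hulled: (735 − 754.5)² / 754.5 = 0.5040
  gray-hulled: (219 − 188.625)² / 188.625 = 4.8914
  white-hulled: (52 − 62.875)² / 62.875 = 1.8810
χ² = 0.5040 + 4.8914 + 1.8810 = 7.2764 ≈ 7.276

7.276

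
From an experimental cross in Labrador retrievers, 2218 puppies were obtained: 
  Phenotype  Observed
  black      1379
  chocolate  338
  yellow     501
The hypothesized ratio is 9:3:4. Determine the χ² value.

Total ratio parts = 16. Expected numbers out of 2218:
  black: 2218 × 9/16 = 1247.625
  chocolate: 2218 × 3/16 = 415.875
  yellow: 2218 × 4/16 = 554.5
χ² = Σ (O − E)² / E
  black: (1379 − 1247.625)² / 1247.625 = 13.8338
  chocolate: (338 − 415.875)² / 415.875 = 14.5825
  yellow: (501 − 554.5)² / 554.5 = 5.1619
χ² = 13.8338 + 14.5825 + 5.1619 = 33.5782 ≈ 33.578

33.578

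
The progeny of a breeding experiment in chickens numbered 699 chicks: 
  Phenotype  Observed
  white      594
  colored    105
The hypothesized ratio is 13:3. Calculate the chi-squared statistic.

6.379

Total ratio parts = 16. Expected numbers out of 699:
  white: 699 × 13/16 = 567.9375
  colored: 699 × 3/16 = 131.0625
χ² = Σ (O − E)² / E
  white: (594 − 567.9375)² / 567.9375 = 1.1960
  colored: (105 − 131.0625)² / 131.0625 = 5.1827
χ² = 1.1960 + 5.1827 = 6.3787 ≈ 6.379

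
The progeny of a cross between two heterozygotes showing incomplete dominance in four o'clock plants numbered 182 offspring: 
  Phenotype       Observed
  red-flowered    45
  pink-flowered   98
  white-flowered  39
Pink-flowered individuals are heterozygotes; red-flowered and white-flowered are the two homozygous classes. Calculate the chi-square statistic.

With incomplete dominance, a heterozygote × heterozygote cross gives a 1:2:1 phenotypic ratio.
Expected counts for N = 182 under a 1:2:1 ratio (total parts = 4):
  red-flowered: 182 × 1/4 = 45.5
  pink-flowered: 182 × 2/4 = 91
  white-flowered: 182 × 1/4 = 45.5
χ² = Σ (O − E)² / E
  red-flowered: (45 − 45.5)² / 45.5 = 0.0055
  pink-flowered: (98 − 91)² / 91 = 0.5385
  white-flowered: (39 − 45.5)² / 45.5 = 0.9286
χ² = 0.0055 + 0.5385 + 0.9286 = 1.4726 ≈ 1.473

1.473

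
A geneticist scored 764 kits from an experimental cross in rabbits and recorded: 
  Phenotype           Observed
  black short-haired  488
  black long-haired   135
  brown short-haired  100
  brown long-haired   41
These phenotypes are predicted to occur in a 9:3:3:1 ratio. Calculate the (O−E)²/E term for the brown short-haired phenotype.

Expected counts for N = 764 under a 9:3:3:1 ratio (total parts = 16):
  black short-haired: 764 × 9/16 = 429.75
  black long-haired: 764 × 3/16 = 143.25
  brown short-haired: 764 × 3/16 = 143.25
  brown long-haired: 764 × 1/16 = 47.75
Contribution of brown short-haired: (100 − 143.25)² / 143.25 = 13.0580

13.058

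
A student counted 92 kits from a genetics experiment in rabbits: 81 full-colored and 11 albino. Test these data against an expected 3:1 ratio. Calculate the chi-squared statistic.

The 3:1 ratio has 4 parts, so with N = 92 the expected counts are:
  full-colored: 92 × 3/4 = 69
  albino: 92 × 1/4 = 23
χ² = Σ (O − E)² / E
  full-colored: (81 − 69)² / 69 = 2.0870
  albino: (11 − 23)² / 23 = 6.2609
χ² = 2.0870 + 6.2609 = 8.3479 ≈ 8.348

8.348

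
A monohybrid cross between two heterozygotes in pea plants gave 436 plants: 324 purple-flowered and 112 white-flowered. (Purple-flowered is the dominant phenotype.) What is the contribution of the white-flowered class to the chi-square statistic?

For a monohybrid cross between heterozygotes with complete dominance, the expected phenotypic ratio is 3:1.
Expected counts for N = 436 under a 3:1 ratio (total parts = 4):
  purple-flowered: 436 × 3/4 = 327
  white-flowered: 436 × 1/4 = 109
Contribution of white-flowered: (112 − 109)² / 109 = 0.0826

0.083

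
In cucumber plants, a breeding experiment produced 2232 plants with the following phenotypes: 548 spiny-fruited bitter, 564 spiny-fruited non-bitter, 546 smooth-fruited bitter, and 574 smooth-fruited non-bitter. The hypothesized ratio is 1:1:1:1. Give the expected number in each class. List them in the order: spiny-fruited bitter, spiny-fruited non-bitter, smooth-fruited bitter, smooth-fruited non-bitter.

558, 558, 558, 558

Under the 1:1:1:1 hypothesis (Σ ratio = 4, N = 2232):
  spiny-fruited bitter: 2232 × 1/4 = 558
  spiny-fruited non-bitter: 2232 × 1/4 = 558
  smooth-fruited bitter: 2232 × 1/4 = 558
  smooth-fruited non-bitter: 2232 × 1/4 = 558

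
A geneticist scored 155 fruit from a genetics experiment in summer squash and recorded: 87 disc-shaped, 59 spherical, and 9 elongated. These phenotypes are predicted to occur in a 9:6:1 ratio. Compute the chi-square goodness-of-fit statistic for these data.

0.062

Total ratio parts = 16. Expected numbers out of 155:
  disc-shaped: 155 × 9/16 = 87.1875
  spherical: 155 × 6/16 = 58.125
  elongated: 155 × 1/16 = 9.6875
χ² = Σ (O − E)² / E
  disc-shaped: (87 − 87.1875)² / 87.1875 = 0.0004
  spherical: (59 − 58.125)² / 58.125 = 0.0132
  elongated: (9 − 9.6875)² / 9.6875 = 0.0488
χ² = 0.0004 + 0.0132 + 0.0488 = 0.0624 ≈ 0.062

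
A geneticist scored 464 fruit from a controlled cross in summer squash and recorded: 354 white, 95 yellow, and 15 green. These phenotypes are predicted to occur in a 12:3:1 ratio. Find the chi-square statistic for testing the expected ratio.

Expected counts for N = 464 under a 12:3:1 ratio (total parts = 16):
  white: 464 × 12/16 = 348
  yellow: 464 × 3/16 = 87
  green: 464 × 1/16 = 29
χ² = Σ (O − E)² / E
  white: (354 − 348)² / 348 = 0.1034
  yellow: (95 − 87)² / 87 = 0.7356
  green: (15 − 29)² / 29 = 6.7586
χ² = 0.1034 + 0.7356 + 6.7586 = 7.5976 ≈ 7.598

7.598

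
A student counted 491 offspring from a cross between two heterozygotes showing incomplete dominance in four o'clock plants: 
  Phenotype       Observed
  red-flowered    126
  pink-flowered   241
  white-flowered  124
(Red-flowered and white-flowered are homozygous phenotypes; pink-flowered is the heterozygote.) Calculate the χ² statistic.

0.181

With incomplete dominance, a heterozygote × heterozygote cross gives a 1:2:1 phenotypic ratio.
Expected counts for N = 491 under a 1:2:1 ratio (total parts = 4):
  red-flowered: 491 × 1/4 = 122.75
  pink-flowered: 491 × 2/4 = 245.5
  white-flowered: 491 × 1/4 = 122.75
χ² = Σ (O − E)² / E
  red-flowered: (126 − 122.75)² / 122.75 = 0.0860
  pink-flowered: (241 − 245.5)² / 245.5 = 0.0825
  white-flowered: (124 − 122.75)² / 122.75 = 0.0127
χ² = 0.0860 + 0.0825 + 0.0127 = 0.1812 ≈ 0.181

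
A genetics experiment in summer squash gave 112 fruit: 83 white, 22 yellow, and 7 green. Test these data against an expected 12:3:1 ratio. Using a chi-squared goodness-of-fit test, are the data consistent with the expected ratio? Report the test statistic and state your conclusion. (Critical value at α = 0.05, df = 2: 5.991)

Expected counts for N = 112 under a 12:3:1 ratio (total parts = 16):
  white: 112 × 12/16 = 84
  yellow: 112 × 3/16 = 21
  green: 112 × 1/16 = 7
χ² = Σ (O − E)² / E
  white: (83 − 84)² / 84 = 0.0119
  yellow: (22 − 21)² / 21 = 0.0476
  green: (7 − 7)² / 7 = 0.0000
χ² = 0.0119 + 0.0476 + 0.0000 = 0.0595 ≈ 0.060
Degrees of freedom = 3 − 1 = 2; critical value at α = 0.05 is 5.991.
Since 0.060 < 5.991, we fail to reject the null hypothesis — the data are consistent with the 12:3:1 ratio.

0.060; consistent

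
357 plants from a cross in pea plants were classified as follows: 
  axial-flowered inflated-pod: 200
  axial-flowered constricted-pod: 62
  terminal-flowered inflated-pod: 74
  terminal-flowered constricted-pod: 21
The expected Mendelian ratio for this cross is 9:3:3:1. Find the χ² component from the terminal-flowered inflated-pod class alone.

0.745

Expected counts for N = 357 under a 9:3:3:1 ratio (total parts = 16):
  axial-flowered inflated-pod: 357 × 9/16 = 200.8125
  axial-flowered constricted-pod: 357 × 3/16 = 66.9375
  terminal-flowered inflated-pod: 357 × 3/16 = 66.9375
  terminal-flowered constricted-pod: 357 × 1/16 = 22.3125
Contribution of terminal-flowered inflated-pod: (74 − 66.9375)² / 66.9375 = 0.7452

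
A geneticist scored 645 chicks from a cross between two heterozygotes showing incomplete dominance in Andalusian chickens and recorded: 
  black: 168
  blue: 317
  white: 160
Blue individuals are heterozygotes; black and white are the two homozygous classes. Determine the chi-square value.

0.386

With incomplete dominance, a heterozygote × heterozygote cross gives a 1:2:1 phenotypic ratio.
The 1:2:1 ratio has 4 parts, so with N = 645 the expected counts are:
  black: 645 × 1/4 = 161.25
  blue: 645 × 2/4 = 322.5
  white: 645 × 1/4 = 161.25
χ² = Σ (O − E)² / E
  black: (168 − 161.25)² / 161.25 = 0.2826
  blue: (317 − 322.5)² / 322.5 = 0.0938
  white: (160 − 161.25)² / 161.25 = 0.0097
χ² = 0.2826 + 0.0938 + 0.0097 = 0.3861 ≈ 0.386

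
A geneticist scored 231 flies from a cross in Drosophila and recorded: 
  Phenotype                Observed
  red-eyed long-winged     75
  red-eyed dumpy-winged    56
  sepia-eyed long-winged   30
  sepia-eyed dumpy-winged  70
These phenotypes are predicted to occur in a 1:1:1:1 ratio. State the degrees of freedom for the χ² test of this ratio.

3

A goodness-of-fit test with 4 phenotype classes has df = 4 − 1 = 3.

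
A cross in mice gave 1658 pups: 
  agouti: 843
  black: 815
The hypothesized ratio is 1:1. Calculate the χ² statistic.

Expected counts for N = 1658 under a 1:1 ratio (total parts = 2):
  agouti: 1658 × 1/2 = 829
  black: 1658 × 1/2 = 829
χ² = Σ (O − E)² / E
  agouti: (843 − 829)² / 829 = 0.2364
  black: (815 − 829)² / 829 = 0.2364
χ² = 0.2364 + 0.2364 = 0.4728 ≈ 0.473

0.473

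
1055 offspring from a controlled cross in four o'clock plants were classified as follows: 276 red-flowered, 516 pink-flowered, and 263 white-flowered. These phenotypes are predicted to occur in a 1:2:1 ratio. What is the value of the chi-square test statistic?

0.822

Expected counts for N = 1055 under a 1:2:1 ratio (total parts = 4):
  red-flowered: 1055 × 1/4 = 263.75
  pink-flowered: 1055 × 2/4 = 527.5
  white-flowered: 1055 × 1/4 = 263.75
χ² = Σ (O − E)² / E
  red-flowered: (276 − 263.75)² / 263.75 = 0.5690
  pink-flowered: (516 − 527.5)² / 527.5 = 0.2507
  white-flowered: (263 − 263.75)² / 263.75 = 0.0021
χ² = 0.5690 + 0.2507 + 0.0021 = 0.8218 ≈ 0.822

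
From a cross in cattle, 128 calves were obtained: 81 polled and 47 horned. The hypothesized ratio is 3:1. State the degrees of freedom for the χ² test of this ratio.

A goodness-of-fit test with 2 phenotype classes has df = 2 − 1 = 1.

1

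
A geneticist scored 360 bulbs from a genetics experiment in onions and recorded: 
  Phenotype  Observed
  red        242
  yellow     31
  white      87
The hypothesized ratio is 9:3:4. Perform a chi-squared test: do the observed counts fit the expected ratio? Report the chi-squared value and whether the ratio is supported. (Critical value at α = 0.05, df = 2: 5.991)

The 9:3:4 ratio has 16 parts, so with N = 360 the expected counts are:
  red: 360 × 9/16 = 202.5
  yellow: 360 × 3/16 = 67.5
  white: 360 × 4/16 = 90
χ² = Σ (O − E)² / E
  red: (242 − 202.5)² / 202.5 = 7.7049
  yellow: (31 − 67.5)² / 67.5 = 19.7370
  white: (87 − 90)² / 90 = 0.1000
χ² = 7.7049 + 19.7370 + 0.1000 = 27.5419 ≈ 27.542
Degrees of freedom = 3 − 1 = 2; critical value at α = 0.05 is 5.991.
Since 27.542 > 5.991, we reject the null hypothesis — the data do not fit the 9:3:4 ratio.

27.542; not consistent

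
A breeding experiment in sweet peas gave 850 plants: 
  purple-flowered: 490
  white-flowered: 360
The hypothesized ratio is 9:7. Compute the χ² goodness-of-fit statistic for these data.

0.674

The 9:7 ratio has 16 parts, so with N = 850 the expected counts are:
  purple-flowered: 850 × 9/16 = 478.125
  white-flowered: 850 × 7/16 = 371.875
χ² = Σ (O − E)² / E
  purple-flowered: (490 − 478.125)² / 478.125 = 0.2949
  white-flowered: (360 − 371.875)² / 371.875 = 0.3792
χ² = 0.2949 + 0.3792 = 0.6741 ≈ 0.674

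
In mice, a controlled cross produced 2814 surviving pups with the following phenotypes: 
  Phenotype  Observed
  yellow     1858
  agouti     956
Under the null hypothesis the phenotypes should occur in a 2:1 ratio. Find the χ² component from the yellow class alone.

0.173

Total ratio parts = 3. Expected numbers out of 2814:
  yellow: 2814 × 2/3 = 1876
  agouti: 2814 × 1/3 = 938
Contribution of yellow: (1858 − 1876)² / 1876 = 0.1727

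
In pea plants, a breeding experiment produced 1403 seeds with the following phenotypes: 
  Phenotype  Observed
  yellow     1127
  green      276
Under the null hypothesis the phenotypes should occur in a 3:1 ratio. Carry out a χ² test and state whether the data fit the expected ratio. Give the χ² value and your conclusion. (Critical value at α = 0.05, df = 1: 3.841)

21.240; not consistent

The 3:1 ratio has 4 parts, so with N = 1403 the expected counts are:
  yellow: 1403 × 3/4 = 1052.25
  green: 1403 × 1/4 = 350.75
χ² = Σ (O − E)² / E
  yellow: (1127 − 1052.25)² / 1052.25 = 5.3101
  green: (276 − 350.75)² / 350.75 = 15.9303
χ² = 5.3101 + 15.9303 = 21.2404 ≈ 21.240
Degrees of freedom = 2 − 1 = 1; critical value at α = 0.05 is 3.841.
Since 21.240 > 3.841, we reject the null hypothesis — the data do not fit the 3:1 ratio.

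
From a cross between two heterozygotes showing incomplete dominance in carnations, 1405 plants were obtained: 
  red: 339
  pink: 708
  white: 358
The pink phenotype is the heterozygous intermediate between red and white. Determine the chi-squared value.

0.600

With incomplete dominance, a heterozygote × heterozygote cross gives a 1:2:1 phenotypic ratio.
Expected counts for N = 1405 under a 1:2:1 ratio (total parts = 4):
  red: 1405 × 1/4 = 351.25
  pink: 1405 × 2/4 = 702.5
  white: 1405 × 1/4 = 351.25
χ² = Σ (O − E)² / E
  red: (339 − 351.25)² / 351.25 = 0.4272
  pink: (708 − 702.5)² / 702.5 = 0.0431
  white: (358 − 351.25)² / 351.25 = 0.1297
χ² = 0.4272 + 0.0431 + 0.1297 = 0.600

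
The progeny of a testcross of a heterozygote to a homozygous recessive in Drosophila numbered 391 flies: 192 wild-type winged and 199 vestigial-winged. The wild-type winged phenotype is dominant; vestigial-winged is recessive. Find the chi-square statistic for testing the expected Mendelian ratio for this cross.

0.125

A testcross of a heterozygote (Aa × aa) gives a 1:1 phenotypic ratio.
Under the 1:1 hypothesis (Σ ratio = 2, N = 391):
  wild-type winged: 391 × 1/2 = 195.5
  vestigial-winged: 391 × 1/2 = 195.5
χ² = Σ (O − E)² / E
  wild-type winged: (192 − 195.5)² / 195.5 = 0.0627
  vestigial-winged: (199 − 195.5)² / 195.5 = 0.0627
χ² = 0.0627 + 0.0627 = 0.1254 ≈ 0.125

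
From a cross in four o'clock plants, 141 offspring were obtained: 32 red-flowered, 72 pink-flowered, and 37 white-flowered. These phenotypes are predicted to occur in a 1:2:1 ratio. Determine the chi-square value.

Total ratio parts = 4. Expected numbers out of 141:
  red-flowered: 141 × 1/4 = 35.25
  pink-flowered: 141 × 2/4 = 70.5
  white-flowered: 141 × 1/4 = 35.25
χ² = Σ (O − E)² / E
  red-flowered: (32 − 35.25)² / 35.25 = 0.2996
  pink-flowered: (72 − 70.5)² / 70.5 = 0.0319
  white-flowered: (37 − 35.25)² / 35.25 = 0.0869
χ² = 0.2996 + 0.0319 + 0.0869 = 0.4184 ≈ 0.418

0.418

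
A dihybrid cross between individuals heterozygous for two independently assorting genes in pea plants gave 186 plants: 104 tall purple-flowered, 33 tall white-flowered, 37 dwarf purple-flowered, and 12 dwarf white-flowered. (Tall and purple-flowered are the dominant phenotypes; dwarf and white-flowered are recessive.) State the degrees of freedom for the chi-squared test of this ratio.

3

A dihybrid F₂ with independent assortment and complete dominance at both loci gives a 9:3:3:1 phenotypic ratio.
A goodness-of-fit test with 4 phenotype classes has df = 4 − 1 = 3.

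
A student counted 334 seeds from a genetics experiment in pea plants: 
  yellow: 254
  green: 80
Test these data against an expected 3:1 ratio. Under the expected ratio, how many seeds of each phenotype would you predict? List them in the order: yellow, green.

250.5, 83.5

Expected counts for N = 334 under a 3:1 ratio (total parts = 4):
  yellow: 334 × 3/4 = 250.5
  green: 334 × 1/4 = 83.5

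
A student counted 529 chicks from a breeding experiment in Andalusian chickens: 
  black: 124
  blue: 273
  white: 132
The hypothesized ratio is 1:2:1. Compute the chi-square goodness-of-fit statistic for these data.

Total ratio parts = 4. Expected numbers out of 529:
  black: 529 × 1/4 = 132.25
  blue: 529 × 2/4 = 264.5
  white: 529 × 1/4 = 132.25
χ² = Σ (O − E)² / E
  black: (124 − 132.25)² / 132.25 = 0.5147
  blue: (273 − 264.5)² / 264.5 = 0.2732
  white: (132 − 132.25)² / 132.25 = 0.0005
χ² = 0.5147 + 0.2732 + 0.0005 = 0.7884 ≈ 0.788

0.788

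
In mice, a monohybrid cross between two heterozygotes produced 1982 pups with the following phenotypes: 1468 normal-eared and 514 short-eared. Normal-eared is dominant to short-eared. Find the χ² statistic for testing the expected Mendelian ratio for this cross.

For a monohybrid cross between heterozygotes with complete dominance, the expected phenotypic ratio is 3:1.
Under the 3:1 hypothesis (Σ ratio = 4, N = 1982):
  normal-eared: 1982 × 3/4 = 1486.5
  short-eared: 1982 × 1/4 = 495.5
χ² = Σ (O − E)² / E
  normal-eared: (1468 − 1486.5)² / 1486.5 = 0.2302
  short-eared: (514 − 495.5)² / 495.5 = 0.6907
χ² = 0.2302 + 0.6907 = 0.9209 ≈ 0.921

0.921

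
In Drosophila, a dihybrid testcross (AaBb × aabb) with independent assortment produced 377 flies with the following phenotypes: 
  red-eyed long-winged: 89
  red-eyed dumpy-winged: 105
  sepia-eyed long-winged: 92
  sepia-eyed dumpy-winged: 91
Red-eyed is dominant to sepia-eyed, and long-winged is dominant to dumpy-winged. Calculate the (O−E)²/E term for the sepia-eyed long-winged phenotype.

0.054

A dihybrid testcross with independent assortment gives a 1:1:1:1 ratio.
The 1:1:1:1 ratio has 4 parts, so with N = 377 the expected counts are:
  red-eyed long-winged: 377 × 1/4 = 94.25
  red-eyed dumpy-winged: 377 × 1/4 = 94.25
  sepia-eyed long-winged: 377 × 1/4 = 94.25
  sepia-eyed dumpy-winged: 377 × 1/4 = 94.25
Contribution of sepia-eyed long-winged: (92 − 94.25)² / 94.25 = 0.0537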